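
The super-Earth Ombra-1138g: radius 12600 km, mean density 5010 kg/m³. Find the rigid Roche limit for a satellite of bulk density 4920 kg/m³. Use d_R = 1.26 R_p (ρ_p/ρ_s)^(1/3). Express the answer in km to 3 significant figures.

16000 km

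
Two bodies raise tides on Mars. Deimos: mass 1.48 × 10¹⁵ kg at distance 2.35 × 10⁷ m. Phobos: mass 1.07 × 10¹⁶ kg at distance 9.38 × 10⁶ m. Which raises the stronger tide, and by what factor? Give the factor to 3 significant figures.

Phobos, by a factor of ≈ 114

Compare M/d³ for the two perturbers:
Deimos: (1.48 × 10¹⁵) / (2.35 × 10⁷)³ = 1.140 × 10⁻⁷
Phobos: (1.07 × 10¹⁶) / (9.38 × 10⁶)³ = 1.297 × 10⁻⁵
Ratio (larger/smaller) = 114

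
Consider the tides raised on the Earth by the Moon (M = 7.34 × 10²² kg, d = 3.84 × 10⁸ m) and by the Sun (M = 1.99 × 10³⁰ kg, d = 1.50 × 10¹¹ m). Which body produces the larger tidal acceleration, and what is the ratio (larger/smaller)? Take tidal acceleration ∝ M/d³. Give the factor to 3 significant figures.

The Moon, by a factor of ≈ 2.20

Tidal acceleration ∝ M/d³, so compare M/d³ for each.
The Moon: (7.34 × 10²²) / (3.84 × 10⁸)³ = 1.296 × 10⁻³
The Sun: (1.99 × 10³⁰) / (1.50 × 10¹¹)³ = 5.896 × 10⁻⁴
Ratio (larger/smaller) = 2.20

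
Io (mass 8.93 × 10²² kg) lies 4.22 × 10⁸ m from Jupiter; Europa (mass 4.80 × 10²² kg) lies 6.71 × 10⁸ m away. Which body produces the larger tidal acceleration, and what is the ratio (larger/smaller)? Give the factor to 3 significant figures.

Compare M/d³ for the two perturbers:
Io: (8.93 × 10²²) / (4.22 × 10⁸)³ = 1.188 × 10⁻³
Europa: (4.80 × 10²²) / (6.71 × 10⁸)³ = 1.589 × 10⁻⁴
Ratio (larger/smaller) = 7.48

Io, by a factor of ≈ 7.48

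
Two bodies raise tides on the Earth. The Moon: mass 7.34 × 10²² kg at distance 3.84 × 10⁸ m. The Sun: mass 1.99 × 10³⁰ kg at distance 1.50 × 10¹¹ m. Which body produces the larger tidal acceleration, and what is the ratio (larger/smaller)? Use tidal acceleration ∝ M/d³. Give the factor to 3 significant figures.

The Moon, by a factor of ≈ 2.20

The tide-raising term goes as M/d³ (the gradient of a 1/d² field).
The Moon: (7.34 × 10²²) / (3.84 × 10⁸)³ = 1.296 × 10⁻³
The Sun: (1.99 × 10³⁰) / (1.50 × 10¹¹)³ = 5.896 × 10⁻⁴
Ratio (larger/smaller) = 2.20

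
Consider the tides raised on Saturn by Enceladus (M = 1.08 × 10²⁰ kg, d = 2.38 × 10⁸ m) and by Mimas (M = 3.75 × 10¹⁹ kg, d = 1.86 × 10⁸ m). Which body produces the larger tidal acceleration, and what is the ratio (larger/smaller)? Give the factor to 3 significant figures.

The tide-raising term goes as M/d³ (the gradient of a 1/d² field).
Enceladus: (1.08 × 10²⁰) / (2.38 × 10⁸)³ = 8.011 × 10⁻⁶
Mimas: (3.75 × 10¹⁹) / (1.86 × 10⁸)³ = 5.828 × 10⁻⁶
Ratio (larger/smaller) = 1.37

Enceladus, by a factor of ≈ 1.37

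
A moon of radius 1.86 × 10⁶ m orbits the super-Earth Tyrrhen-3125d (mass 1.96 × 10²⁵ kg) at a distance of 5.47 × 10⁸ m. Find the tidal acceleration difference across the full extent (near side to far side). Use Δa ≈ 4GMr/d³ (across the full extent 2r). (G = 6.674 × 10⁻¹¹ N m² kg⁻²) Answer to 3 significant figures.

5.95 × 10⁻⁵ m/s²

a_tidal = 4GMr/d³
        = 4 × (6.674 × 10⁻¹¹) × (1.96 × 10²⁵) × (1.86 × 10⁶) / (5.47 × 10⁸)³
        = 5.95 × 10⁻⁵ m/s²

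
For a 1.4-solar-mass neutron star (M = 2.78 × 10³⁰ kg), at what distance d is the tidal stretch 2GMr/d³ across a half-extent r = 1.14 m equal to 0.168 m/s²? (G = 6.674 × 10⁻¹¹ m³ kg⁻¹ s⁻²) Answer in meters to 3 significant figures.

2GMr/d³ = a_tidal  ⇒  d = (2GMr / a_tidal)^(1/3)
d = (2 × 6.674×10⁻¹¹ × (2.78 × 10³⁰) × (1.14) / (0.168))^(1/3)
  = 1.36 × 10⁷ m

1.36 × 10⁷ m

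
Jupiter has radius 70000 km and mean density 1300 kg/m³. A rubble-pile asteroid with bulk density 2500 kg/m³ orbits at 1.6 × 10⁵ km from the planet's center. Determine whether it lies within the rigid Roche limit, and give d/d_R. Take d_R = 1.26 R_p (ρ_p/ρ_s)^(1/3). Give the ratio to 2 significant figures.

d_R = 1.26 × (70000 km) × (1300/2500)^(1/3) = 70930 km
d/d_R = (1.6 × 10⁵) / (70930) = 2.3
Since d/d_R > 1, the body is outside the Roche limit.

outside; d/d_R ≈ 2.3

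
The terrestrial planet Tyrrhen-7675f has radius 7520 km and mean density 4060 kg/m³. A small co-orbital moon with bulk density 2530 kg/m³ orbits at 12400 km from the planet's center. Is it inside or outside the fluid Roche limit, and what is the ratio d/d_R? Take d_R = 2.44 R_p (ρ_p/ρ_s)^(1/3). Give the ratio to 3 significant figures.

d_R = 2.44 × (7520 km) × (4060/2530)^(1/3) = 21480 km
d/d_R = (12400) / (21480) = 0.577
Since d/d_R < 1, the body is inside the Roche limit.

inside; d/d_R ≈ 0.577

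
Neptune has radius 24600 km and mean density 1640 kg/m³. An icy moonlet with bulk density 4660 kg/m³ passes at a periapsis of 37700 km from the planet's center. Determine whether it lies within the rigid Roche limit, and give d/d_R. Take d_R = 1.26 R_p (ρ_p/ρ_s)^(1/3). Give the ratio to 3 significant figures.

d_R = 1.26 × (24600 km) × (1640/4660)^(1/3) = 21880 km
d/d_R = (37700) / (21880) = 1.72
Since d/d_R > 1, the body is outside the Roche limit.

outside; d/d_R ≈ 1.72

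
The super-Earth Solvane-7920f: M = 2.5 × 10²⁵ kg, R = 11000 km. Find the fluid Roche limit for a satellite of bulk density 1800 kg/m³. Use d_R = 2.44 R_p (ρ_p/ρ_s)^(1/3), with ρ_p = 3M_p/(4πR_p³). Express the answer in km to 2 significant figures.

36000 km

ρ_p = 3M_p/(4πR_p³) = 3 × (2.5 × 10²⁵) / (4π × (1.1 × 10⁷ m)³) = 4500 kg/m³
d_R = 2.44 × 11000 km × (4500/1800)^(1/3)
    = 36000 km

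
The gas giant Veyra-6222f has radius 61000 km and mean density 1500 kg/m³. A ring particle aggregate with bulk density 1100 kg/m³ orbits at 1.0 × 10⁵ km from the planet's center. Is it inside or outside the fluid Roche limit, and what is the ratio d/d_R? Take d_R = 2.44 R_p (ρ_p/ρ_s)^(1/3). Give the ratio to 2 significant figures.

inside; d/d_R ≈ 0.61

d_R = 2.44 × (61000 km) × (1500/1100)^(1/3) = 1.651 × 10⁵ km
d/d_R = (1.0 × 10⁵) / (1.651 × 10⁵) = 0.61
Since d/d_R < 1, the body is inside the Roche limit.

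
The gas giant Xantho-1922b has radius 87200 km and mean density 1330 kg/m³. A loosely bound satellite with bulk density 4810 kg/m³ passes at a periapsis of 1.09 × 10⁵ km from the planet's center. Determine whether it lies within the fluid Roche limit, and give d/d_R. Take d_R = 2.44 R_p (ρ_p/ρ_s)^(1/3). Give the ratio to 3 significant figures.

d_R = 2.44 × (87200 km) × (1330/4810)^(1/3) = 1.386 × 10⁵ km
d/d_R = (1.09 × 10⁵) / (1.386 × 10⁵) = 0.786
Since d/d_R < 1, the body is inside the Roche limit.

inside; d/d_R ≈ 0.786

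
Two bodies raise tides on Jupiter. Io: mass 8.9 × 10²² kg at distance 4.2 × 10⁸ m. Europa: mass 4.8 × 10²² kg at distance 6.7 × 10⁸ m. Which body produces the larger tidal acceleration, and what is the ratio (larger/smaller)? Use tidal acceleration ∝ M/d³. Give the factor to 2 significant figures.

Io, by a factor of ≈ 7.5

Tidal stretch scales as M/d³; compute that for each body.
Io: (8.9 × 10²²) / (4.2 × 10⁸)³ = 1.201 × 10⁻³
Europa: (4.8 × 10²²) / (6.7 × 10⁸)³ = 1.596 × 10⁻⁴
Ratio (larger/smaller) = 7.5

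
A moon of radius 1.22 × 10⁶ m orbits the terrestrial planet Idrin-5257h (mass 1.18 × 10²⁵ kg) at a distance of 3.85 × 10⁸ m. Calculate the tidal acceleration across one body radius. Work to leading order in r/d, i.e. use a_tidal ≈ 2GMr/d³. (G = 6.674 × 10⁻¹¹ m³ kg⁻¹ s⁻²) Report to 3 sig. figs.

3.37 × 10⁻⁵ m/s²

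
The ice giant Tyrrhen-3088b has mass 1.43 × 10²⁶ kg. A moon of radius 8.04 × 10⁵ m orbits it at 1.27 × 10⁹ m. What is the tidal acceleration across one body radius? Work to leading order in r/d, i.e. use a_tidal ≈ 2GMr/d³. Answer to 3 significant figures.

Δa = 2GMr/d³
   = 2 × (6.674 × 10⁻¹¹) × (1.43 × 10²⁶) × (8.04 × 10⁵) / (1.27 × 10⁹)³
   = 7.49 × 10⁻⁶ m/s²

7.49 × 10⁻⁶ m/s²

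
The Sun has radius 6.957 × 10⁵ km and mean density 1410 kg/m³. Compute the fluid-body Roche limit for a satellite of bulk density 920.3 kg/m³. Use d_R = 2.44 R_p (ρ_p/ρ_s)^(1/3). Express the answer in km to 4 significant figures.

d_R = 2.44 × 6.957 × 10⁵ km × (1410/920.3)^(1/3)
    = 1.957 × 10⁶ km

1.957 × 10⁶ km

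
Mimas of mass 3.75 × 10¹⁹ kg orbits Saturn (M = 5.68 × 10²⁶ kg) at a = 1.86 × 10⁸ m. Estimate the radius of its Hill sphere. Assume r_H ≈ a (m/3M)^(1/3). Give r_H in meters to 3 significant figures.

r_H ≈ a (m/3M)^(1/3)
    = (1.86 × 10⁸) × (3.75 × 10¹⁹ / (3 × 5.68 × 10²⁶))^(1/3)
    = 5.21 × 10⁵ m

5.21 × 10⁵ m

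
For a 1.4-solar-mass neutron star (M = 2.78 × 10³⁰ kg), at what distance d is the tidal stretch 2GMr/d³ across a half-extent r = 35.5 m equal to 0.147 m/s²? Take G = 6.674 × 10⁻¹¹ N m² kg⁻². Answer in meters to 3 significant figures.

2GMr/d³ = a_tidal  ⇒  d = (2GMr / a_tidal)^(1/3)
d = (2 × 6.674×10⁻¹¹ × (2.78 × 10³⁰) × (35.5) / (0.147))^(1/3)
  = 4.47 × 10⁷ m

4.47 × 10⁷ m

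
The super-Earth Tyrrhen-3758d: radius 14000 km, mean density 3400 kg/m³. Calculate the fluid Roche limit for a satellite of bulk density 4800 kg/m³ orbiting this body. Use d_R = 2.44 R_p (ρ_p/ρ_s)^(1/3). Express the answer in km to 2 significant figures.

30000 km

d_R = 2.44 × 14000 km × (3400/4800)^(1/3)
    = 30000 km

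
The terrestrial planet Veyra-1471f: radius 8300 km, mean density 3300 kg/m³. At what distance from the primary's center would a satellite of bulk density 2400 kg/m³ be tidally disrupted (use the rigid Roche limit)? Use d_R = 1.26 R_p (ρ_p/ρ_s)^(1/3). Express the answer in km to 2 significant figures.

12000 km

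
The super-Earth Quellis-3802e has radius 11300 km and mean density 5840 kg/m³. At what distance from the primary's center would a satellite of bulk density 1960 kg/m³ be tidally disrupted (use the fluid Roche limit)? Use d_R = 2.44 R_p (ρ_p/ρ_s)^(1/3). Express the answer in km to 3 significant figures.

39700 km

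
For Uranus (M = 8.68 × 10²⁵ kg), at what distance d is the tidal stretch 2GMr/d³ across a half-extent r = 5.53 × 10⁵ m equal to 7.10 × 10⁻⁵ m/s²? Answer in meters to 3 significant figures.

4.49 × 10⁸ m

2GMr/d³ = a_tidal  ⇒  d = (2GMr / a_tidal)^(1/3)
d = (2 × 6.674×10⁻¹¹ × (8.68 × 10²⁵) × (5.53 × 10⁵) / (7.10 × 10⁻⁵))^(1/3)
  = 4.49 × 10⁸ m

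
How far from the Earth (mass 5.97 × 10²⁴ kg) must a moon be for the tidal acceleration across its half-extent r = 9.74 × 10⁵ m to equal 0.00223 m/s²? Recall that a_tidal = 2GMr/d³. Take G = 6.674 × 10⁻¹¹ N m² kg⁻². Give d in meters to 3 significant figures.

2GMr/d³ = a_tidal  ⇒  d = (2GMr / a_tidal)^(1/3)
d = (2 × 6.674×10⁻¹¹ × (5.97 × 10²⁴) × (9.74 × 10⁵) / (0.00223))^(1/3)
  = 7.03 × 10⁷ m

7.03 × 10⁷ m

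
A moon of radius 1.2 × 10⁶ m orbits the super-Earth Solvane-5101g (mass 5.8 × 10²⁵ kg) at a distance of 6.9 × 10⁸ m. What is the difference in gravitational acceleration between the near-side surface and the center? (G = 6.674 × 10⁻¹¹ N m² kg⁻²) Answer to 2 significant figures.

Δg = 2GMr/d³
   = 2 × (6.674 × 10⁻¹¹) × (5.8 × 10²⁵) × (1.2 × 10⁶) / (6.9 × 10⁸)³
   = 2.8 × 10⁻⁵ m/s²

2.8 × 10⁻⁵ m/s²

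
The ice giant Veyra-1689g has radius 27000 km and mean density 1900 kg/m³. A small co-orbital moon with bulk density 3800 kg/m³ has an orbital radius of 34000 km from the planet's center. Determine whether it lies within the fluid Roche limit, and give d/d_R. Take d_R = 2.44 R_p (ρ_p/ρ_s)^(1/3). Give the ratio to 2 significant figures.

d_R = 2.44 × (27000 km) × (1900/3800)^(1/3) = 52290 km
d/d_R = (34000) / (52290) = 0.65
Since d/d_R < 1, the body is inside the Roche limit.

inside; d/d_R ≈ 0.65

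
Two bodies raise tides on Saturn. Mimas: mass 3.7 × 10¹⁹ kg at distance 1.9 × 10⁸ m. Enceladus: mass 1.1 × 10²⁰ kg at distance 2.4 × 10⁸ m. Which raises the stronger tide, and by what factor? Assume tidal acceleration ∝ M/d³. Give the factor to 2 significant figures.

Tidal stretch scales as M/d³; compute that for each body.
Mimas: (3.7 × 10¹⁹) / (1.9 × 10⁸)³ = 5.394 × 10⁻⁶
Enceladus: (1.1 × 10²⁰) / (2.4 × 10⁸)³ = 7.957 × 10⁻⁶
Ratio (larger/smaller) = 1.5

Enceladus, by a factor of ≈ 1.5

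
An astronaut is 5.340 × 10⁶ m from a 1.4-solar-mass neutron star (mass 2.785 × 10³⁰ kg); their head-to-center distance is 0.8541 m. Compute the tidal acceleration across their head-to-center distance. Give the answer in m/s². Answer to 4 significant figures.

2.085 m/s²

Since r ≪ d, expand the inverse-square field across one radius to get the leading 2GMr/d³ term.
Δa = 2GMr/d³
   = 2 × (6.674 × 10⁻¹¹) × (2.785 × 10³⁰) × (0.8541) / (5.340 × 10⁶)³
   = 2.085 m/s²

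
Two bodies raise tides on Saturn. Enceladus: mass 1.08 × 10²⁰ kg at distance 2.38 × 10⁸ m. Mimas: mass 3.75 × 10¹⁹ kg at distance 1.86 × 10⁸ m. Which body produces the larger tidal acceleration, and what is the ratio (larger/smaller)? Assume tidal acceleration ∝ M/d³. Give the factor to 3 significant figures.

Tidal stretch scales as M/d³; compute that for each body.
Enceladus: (1.08 × 10²⁰) / (2.38 × 10⁸)³ = 8.011 × 10⁻⁶
Mimas: (3.75 × 10¹⁹) / (1.86 × 10⁸)³ = 5.828 × 10⁻⁶
Ratio (larger/smaller) = 1.37

Enceladus, by a factor of ≈ 1.37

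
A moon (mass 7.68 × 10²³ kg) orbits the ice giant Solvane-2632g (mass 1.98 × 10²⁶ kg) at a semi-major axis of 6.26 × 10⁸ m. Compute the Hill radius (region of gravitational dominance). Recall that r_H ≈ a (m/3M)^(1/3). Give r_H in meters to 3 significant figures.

6.82 × 10⁷ m

r_H ≈ a (m/3M)^(1/3)
    = (6.26 × 10⁸) × (7.68 × 10²³ / (3 × 1.98 × 10²⁶))^(1/3)
    = 6.82 × 10⁷ m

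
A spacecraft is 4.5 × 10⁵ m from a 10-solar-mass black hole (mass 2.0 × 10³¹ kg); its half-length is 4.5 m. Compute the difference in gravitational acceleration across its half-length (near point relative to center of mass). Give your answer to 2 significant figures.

1.3 × 10⁵ m/s²

Differencing GM/(d−r)² and GM/d² to first order in r/d gives 2GMr/d³.
Δa = 2GMr/d³
   = 2 × (6.674 × 10⁻¹¹) × (2.0 × 10³¹) × (4.5) / (4.5 × 10⁵)³
   = 1.3 × 10⁵ m/s²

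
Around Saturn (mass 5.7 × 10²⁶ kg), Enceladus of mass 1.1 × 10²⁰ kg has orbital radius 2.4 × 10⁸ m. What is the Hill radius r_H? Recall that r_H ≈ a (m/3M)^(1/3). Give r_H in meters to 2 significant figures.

r_H ≈ a (m/3M)^(1/3)
    = (2.4 × 10⁸) × (1.1 × 10²⁰ / (3 × 5.7 × 10²⁶))^(1/3)
    = 9.6 × 10⁵ m

9.6 × 10⁵ m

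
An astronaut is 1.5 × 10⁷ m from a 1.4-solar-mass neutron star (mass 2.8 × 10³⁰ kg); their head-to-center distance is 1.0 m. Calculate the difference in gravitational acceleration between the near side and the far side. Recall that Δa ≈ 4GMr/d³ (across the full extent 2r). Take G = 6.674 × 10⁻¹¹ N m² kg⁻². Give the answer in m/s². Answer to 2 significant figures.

Δa = 4GMr/d³
   = 4 × (6.674 × 10⁻¹¹) × (2.8 × 10³⁰) × (1.0) / (1.5 × 10⁷)³
   = 2.2 × 10⁻¹ m/s²

2.2 × 10⁻¹ m/s²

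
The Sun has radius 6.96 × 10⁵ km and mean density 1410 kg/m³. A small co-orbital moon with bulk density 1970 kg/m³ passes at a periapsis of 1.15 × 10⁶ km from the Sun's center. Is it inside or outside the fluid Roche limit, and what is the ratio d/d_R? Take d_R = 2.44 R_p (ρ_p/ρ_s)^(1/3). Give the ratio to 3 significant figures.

inside; d/d_R ≈ 0.757

d_R = 2.44 × (6.96 × 10⁵ km) × (1410/1970)^(1/3) = 1.519 × 10⁶ km
d/d_R = (1.15 × 10⁶) / (1.519 × 10⁶) = 0.757
Since d/d_R < 1, the body is inside the Roche limit.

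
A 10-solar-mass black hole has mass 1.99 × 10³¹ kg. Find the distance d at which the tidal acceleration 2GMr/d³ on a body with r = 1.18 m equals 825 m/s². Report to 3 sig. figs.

1.56 × 10⁶ m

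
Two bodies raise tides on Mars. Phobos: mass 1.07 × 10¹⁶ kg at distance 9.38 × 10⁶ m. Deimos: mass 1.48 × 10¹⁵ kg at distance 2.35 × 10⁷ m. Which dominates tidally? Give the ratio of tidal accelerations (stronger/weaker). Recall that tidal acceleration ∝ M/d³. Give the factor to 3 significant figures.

Phobos, by a factor of ≈ 114

Tidal stretch scales as M/d³; compute that for each body.
Phobos: (1.07 × 10¹⁶) / (9.38 × 10⁶)³ = 1.297 × 10⁻⁵
Deimos: (1.48 × 10¹⁵) / (2.35 × 10⁷)³ = 1.140 × 10⁻⁷
Ratio (larger/smaller) = 114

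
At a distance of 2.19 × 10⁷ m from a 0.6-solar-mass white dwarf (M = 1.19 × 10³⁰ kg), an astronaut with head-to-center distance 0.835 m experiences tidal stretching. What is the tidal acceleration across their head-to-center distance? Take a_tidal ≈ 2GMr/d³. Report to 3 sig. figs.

1.26 × 10⁻² m/s²

Δa = 2GMr/d³
   = 2 × (6.674 × 10⁻¹¹) × (1.19 × 10³⁰) × (0.835) / (2.19 × 10⁷)³
   = 1.26 × 10⁻² m/s²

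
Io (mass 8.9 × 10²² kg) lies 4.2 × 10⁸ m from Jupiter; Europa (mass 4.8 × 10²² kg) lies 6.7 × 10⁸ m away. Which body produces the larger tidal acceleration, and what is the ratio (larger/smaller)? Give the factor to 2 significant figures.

Tidal stretch scales as M/d³; compute that for each body.
Io: (8.9 × 10²²) / (4.2 × 10⁸)³ = 1.201 × 10⁻³
Europa: (4.8 × 10²²) / (6.7 × 10⁸)³ = 1.596 × 10⁻⁴
Ratio (larger/smaller) = 7.5

Io, by a factor of ≈ 7.5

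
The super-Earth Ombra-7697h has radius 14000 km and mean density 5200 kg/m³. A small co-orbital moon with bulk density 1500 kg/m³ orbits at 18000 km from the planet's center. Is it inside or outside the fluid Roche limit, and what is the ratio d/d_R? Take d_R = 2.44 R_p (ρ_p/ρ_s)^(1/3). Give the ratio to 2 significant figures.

inside; d/d_R ≈ 0.35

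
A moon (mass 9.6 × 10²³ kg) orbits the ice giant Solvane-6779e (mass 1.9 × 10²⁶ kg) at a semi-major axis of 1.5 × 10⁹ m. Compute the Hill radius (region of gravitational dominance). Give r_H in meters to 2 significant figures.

1.8 × 10⁸ m

r_H ≈ a (m/3M)^(1/3)
    = (1.5 × 10⁹) × (9.6 × 10²³ / (3 × 1.9 × 10²⁶))^(1/3)
    = 1.8 × 10⁸ m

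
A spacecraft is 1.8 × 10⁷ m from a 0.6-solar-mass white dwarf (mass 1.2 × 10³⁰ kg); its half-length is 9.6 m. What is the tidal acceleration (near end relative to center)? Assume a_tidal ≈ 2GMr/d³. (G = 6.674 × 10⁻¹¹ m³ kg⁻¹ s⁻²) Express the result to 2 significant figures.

Since r ≪ d, expand the inverse-square field across one radius to get the leading 2GMr/d³ term.
Δa = 2GMr/d³
   = 2 × (6.674 × 10⁻¹¹) × (1.2 × 10³⁰) × (9.6) / (1.8 × 10⁷)³
   = 2.6 × 10⁻¹ m/s²

2.6 × 10⁻¹ m/s²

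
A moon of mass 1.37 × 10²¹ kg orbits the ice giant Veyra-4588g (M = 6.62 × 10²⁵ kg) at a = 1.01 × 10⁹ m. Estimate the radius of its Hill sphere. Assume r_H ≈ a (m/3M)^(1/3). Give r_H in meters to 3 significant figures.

1.92 × 10⁷ m

r_H ≈ a (m/3M)^(1/3)
    = (1.01 × 10⁹) × (1.37 × 10²¹ / (3 × 6.62 × 10²⁵))^(1/3)
    = 1.92 × 10⁷ m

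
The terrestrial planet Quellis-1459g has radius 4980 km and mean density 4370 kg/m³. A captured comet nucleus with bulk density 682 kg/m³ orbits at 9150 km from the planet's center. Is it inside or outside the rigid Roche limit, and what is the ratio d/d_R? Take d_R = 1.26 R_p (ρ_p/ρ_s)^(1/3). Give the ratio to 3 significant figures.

inside; d/d_R ≈ 0.785

d_R = 1.26 × (4980 km) × (4370/682)^(1/3) = 11650 km
d/d_R = (9150) / (11650) = 0.785
Since d/d_R < 1, the body is inside the Roche limit.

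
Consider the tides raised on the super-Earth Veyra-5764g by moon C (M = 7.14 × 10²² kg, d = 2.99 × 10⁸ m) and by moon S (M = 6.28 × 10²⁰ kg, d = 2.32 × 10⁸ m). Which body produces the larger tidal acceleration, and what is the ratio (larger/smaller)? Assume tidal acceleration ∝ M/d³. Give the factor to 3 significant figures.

Compare M/d³ for the two perturbers:
Moon C: (7.14 × 10²²) / (2.99 × 10⁸)³ = 2.671 × 10⁻³
Moon S: (6.28 × 10²⁰) / (2.32 × 10⁸)³ = 5.029 × 10⁻⁵
Ratio (larger/smaller) = 53.1

Moon C, by a factor of ≈ 53.1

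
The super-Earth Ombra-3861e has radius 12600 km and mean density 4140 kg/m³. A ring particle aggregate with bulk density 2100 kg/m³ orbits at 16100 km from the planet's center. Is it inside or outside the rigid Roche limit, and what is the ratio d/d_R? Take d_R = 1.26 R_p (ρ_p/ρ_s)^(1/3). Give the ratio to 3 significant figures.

d_R = 1.26 × (12600 km) × (4140/2100)^(1/3) = 19910 km
d/d_R = (16100) / (19910) = 0.809
Since d/d_R < 1, the body is inside the Roche limit.

inside; d/d_R ≈ 0.809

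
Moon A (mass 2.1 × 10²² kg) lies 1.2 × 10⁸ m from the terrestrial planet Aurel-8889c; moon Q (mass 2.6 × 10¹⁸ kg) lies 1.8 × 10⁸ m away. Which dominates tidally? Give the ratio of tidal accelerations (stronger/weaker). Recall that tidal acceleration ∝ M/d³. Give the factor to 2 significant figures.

Tidal acceleration ∝ M/d³, so compare M/d³ for each.
Moon A: (2.1 × 10²²) / (1.2 × 10⁸)³ = 1.215 × 10⁻²
Moon Q: (2.6 × 10¹⁸) / (1.8 × 10⁸)³ = 4.458 × 10⁻⁷
Ratio (larger/smaller) = 27000

Moon A, by a factor of ≈ 27000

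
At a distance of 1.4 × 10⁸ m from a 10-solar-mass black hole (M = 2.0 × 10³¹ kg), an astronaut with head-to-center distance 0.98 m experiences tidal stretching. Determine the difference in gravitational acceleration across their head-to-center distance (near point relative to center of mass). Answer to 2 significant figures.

9.5 × 10⁻⁴ m/s²

Δa = 2GMr/d³
   = 2 × (6.674 × 10⁻¹¹) × (2.0 × 10³¹) × (0.98) / (1.4 × 10⁸)³
   = 9.5 × 10⁻⁴ m/s²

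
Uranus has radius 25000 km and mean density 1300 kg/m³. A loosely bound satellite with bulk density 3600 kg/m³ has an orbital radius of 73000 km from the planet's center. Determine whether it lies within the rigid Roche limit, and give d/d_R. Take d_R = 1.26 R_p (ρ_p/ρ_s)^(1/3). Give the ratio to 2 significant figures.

outside; d/d_R ≈ 3.3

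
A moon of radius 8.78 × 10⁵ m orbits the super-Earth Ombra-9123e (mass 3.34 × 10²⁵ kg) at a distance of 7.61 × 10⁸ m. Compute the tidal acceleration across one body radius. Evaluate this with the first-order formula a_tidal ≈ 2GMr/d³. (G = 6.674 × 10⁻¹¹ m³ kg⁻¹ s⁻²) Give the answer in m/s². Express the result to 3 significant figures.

8.88 × 10⁻⁶ m/s²

Differencing GM/(d−r)² and GM/d² to first order in r/d gives 2GMr/d³.
Δa = 2GMr/d³
   = 2 × (6.674 × 10⁻¹¹) × (3.34 × 10²⁵) × (8.78 × 10⁵) / (7.61 × 10⁸)³
   = 8.88 × 10⁻⁶ m/s²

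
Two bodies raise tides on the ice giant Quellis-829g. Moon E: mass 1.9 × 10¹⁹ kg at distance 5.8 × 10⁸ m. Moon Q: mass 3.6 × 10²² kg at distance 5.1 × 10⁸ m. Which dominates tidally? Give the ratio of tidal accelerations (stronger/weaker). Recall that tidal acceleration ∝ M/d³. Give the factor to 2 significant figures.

Tidal stretch scales as M/d³; compute that for each body.
Moon E: (1.9 × 10¹⁹) / (5.8 × 10⁸)³ = 9.738 × 10⁻⁸
Moon Q: (3.6 × 10²²) / (5.1 × 10⁸)³ = 2.714 × 10⁻⁴
Ratio (larger/smaller) = 2800

Moon Q, by a factor of ≈ 2800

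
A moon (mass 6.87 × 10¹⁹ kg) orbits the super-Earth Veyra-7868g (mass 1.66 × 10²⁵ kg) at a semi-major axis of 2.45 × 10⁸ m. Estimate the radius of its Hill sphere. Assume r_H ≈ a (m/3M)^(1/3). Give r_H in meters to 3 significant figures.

2.73 × 10⁶ m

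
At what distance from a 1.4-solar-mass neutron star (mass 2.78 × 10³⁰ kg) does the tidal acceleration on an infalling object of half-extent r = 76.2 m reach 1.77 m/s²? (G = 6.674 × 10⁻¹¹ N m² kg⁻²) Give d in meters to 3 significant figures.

2GMr/d³ = a_tidal  ⇒  d = (2GMr / a_tidal)^(1/3)
d = (2 × 6.674×10⁻¹¹ × (2.78 × 10³⁰) × (76.2) / (1.77))^(1/3)
  = 2.52 × 10⁷ m

2.52 × 10⁷ m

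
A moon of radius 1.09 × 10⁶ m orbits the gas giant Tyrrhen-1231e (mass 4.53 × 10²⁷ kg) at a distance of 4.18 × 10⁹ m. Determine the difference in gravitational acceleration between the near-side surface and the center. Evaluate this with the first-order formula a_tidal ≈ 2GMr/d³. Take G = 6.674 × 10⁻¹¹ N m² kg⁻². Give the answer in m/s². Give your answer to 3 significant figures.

9.02 × 10⁻⁶ m/s²

Δa = 2GMr/d³
   = 2 × (6.674 × 10⁻¹¹) × (4.53 × 10²⁷) × (1.09 × 10⁶) / (4.18 × 10⁹)³
   = 9.02 × 10⁻⁶ m/s²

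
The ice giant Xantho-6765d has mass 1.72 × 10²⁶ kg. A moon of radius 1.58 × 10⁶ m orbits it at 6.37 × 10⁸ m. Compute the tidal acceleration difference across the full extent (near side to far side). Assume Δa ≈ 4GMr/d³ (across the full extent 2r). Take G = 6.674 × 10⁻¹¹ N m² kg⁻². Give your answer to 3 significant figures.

Δa = 4GMr/d³
   = 4 × (6.674 × 10⁻¹¹) × (1.72 × 10²⁶) × (1.58 × 10⁶) / (6.37 × 10⁸)³
   = 2.81 × 10⁻⁴ m/s²

2.81 × 10⁻⁴ m/s²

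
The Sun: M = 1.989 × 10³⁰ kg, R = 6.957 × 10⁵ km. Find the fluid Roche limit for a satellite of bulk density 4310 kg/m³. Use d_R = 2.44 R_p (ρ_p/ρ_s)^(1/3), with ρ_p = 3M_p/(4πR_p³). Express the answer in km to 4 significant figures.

ρ_p = 3M_p/(4πR_p³) = 3 × (1.989 × 10³⁰) / (4π × (6.957 × 10⁸ m)³) = 1410 kg/m³
d_R = 2.44 × 6.957 × 10⁵ km × (1410/4310)^(1/3)
    = 1.170 × 10⁶ km

1.170 × 10⁶ km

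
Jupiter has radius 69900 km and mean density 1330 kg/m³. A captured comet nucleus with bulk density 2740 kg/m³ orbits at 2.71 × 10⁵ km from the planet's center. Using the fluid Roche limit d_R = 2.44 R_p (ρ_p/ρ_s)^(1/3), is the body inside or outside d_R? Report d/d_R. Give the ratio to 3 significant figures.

outside; d/d_R ≈ 2.02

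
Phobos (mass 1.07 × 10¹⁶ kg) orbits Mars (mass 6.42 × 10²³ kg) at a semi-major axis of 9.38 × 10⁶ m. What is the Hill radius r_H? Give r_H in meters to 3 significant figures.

r_H ≈ a (m/3M)^(1/3)
    = (9.38 × 10⁶) × (1.07 × 10¹⁶ / (3 × 6.42 × 10²³))^(1/3)
    = 1.66 × 10⁴ m

1.66 × 10⁴ m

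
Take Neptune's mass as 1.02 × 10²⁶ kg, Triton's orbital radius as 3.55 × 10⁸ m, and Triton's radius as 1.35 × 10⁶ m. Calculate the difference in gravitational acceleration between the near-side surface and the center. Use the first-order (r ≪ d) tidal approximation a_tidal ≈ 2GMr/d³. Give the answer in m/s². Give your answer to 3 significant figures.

4.11 × 10⁻⁴ m/s²

Δg = 2GMr/d³
   = 2 × (6.674 × 10⁻¹¹) × (1.02 × 10²⁶) × (1.35 × 10⁶) / (3.55 × 10⁸)³
   = 4.11 × 10⁻⁴ m/s²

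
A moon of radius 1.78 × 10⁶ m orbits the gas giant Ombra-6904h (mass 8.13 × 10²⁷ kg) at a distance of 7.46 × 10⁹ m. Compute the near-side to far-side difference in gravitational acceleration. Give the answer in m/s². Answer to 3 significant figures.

9.31 × 10⁻⁶ m/s²

Near-to-far spans 2r, so the tidal difference is twice the near-to-center value: 4GMr/d³.
Δg = 4GMr/d³
   = 4 × (6.674 × 10⁻¹¹) × (8.13 × 10²⁷) × (1.78 × 10⁶) / (7.46 × 10⁹)³
   = 9.31 × 10⁻⁶ m/s²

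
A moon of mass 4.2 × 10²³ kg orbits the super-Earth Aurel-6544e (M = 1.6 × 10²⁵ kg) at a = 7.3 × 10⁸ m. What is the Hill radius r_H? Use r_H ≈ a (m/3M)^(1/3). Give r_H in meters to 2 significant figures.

1.5 × 10⁸ m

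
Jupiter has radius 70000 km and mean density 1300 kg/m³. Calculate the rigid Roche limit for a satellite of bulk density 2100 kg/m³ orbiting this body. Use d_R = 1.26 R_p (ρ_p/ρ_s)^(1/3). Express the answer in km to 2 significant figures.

75000 km

d_R = 1.26 × 70000 km × (1300/2100)^(1/3)
    = 75000 km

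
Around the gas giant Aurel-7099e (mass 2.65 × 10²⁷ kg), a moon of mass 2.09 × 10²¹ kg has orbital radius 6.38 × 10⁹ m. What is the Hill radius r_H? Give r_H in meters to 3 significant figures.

4.09 × 10⁷ m

r_H ≈ a (m/3M)^(1/3)
    = (6.38 × 10⁹) × (2.09 × 10²¹ / (3 × 2.65 × 10²⁷))^(1/3)
    = 4.09 × 10⁷ m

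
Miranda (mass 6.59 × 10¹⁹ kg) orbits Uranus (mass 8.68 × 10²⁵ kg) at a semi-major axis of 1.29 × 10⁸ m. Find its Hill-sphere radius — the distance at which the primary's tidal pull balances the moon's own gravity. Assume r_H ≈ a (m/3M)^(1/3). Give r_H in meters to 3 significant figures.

r_H ≈ a (m/3M)^(1/3)
    = (1.29 × 10⁸) × (6.59 × 10¹⁹ / (3 × 8.68 × 10²⁵))^(1/3)
    = 8.16 × 10⁵ m

8.16 × 10⁵ m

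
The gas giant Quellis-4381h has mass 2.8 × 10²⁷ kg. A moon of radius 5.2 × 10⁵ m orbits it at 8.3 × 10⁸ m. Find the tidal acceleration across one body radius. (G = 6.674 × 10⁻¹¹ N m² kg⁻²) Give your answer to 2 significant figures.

Δa = 2GMr/d³
   = 2 × (6.674 × 10⁻¹¹) × (2.8 × 10²⁷) × (5.2 × 10⁵) / (8.3 × 10⁸)³
   = 3.4 × 10⁻⁴ m/s²

3.4 × 10⁻⁴ m/s²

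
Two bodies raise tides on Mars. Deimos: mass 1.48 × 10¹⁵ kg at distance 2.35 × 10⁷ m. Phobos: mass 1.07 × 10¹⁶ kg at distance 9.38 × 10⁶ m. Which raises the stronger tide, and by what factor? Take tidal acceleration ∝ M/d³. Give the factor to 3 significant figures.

Phobos, by a factor of ≈ 114

Tidal stretch scales as M/d³; compute that for each body.
Deimos: (1.48 × 10¹⁵) / (2.35 × 10⁷)³ = 1.140 × 10⁻⁷
Phobos: (1.07 × 10¹⁶) / (9.38 × 10⁶)³ = 1.297 × 10⁻⁵
Ratio (larger/smaller) = 114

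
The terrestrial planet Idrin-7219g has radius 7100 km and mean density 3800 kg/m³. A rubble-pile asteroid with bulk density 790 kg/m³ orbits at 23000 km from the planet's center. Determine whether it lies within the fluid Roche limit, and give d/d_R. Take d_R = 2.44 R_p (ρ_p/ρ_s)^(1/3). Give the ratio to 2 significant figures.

d_R = 2.44 × (7100 km) × (3800/790)^(1/3) = 29240 km
d/d_R = (23000) / (29240) = 0.79
Since d/d_R < 1, the body is inside the Roche limit.

inside; d/d_R ≈ 0.79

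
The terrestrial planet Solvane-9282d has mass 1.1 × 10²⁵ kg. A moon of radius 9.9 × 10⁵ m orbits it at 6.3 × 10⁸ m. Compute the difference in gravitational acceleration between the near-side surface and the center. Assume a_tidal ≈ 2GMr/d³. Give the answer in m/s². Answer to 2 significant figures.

5.8 × 10⁻⁶ m/s²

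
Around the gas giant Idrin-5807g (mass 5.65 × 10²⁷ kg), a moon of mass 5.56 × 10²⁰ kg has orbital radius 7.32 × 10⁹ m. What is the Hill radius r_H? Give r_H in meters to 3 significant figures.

r_H ≈ a (m/3M)^(1/3)
    = (7.32 × 10⁹) × (5.56 × 10²⁰ / (3 × 5.65 × 10²⁷))^(1/3)
    = 2.34 × 10⁷ m

2.34 × 10⁷ m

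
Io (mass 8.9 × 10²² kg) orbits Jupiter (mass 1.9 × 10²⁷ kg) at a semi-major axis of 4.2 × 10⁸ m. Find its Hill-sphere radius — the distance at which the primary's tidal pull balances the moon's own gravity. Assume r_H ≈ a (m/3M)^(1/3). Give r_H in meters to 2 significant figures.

1.0 × 10⁷ m

r_H ≈ a (m/3M)^(1/3)
    = (4.2 × 10⁸) × (8.9 × 10²² / (3 × 1.9 × 10²⁷))^(1/3)
    = 1.0 × 10⁷ m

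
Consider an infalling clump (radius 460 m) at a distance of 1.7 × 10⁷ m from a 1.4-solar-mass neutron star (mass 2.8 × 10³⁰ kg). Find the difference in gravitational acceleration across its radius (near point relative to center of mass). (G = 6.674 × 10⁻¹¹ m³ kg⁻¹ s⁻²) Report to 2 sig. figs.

3.5 × 10¹ m/s²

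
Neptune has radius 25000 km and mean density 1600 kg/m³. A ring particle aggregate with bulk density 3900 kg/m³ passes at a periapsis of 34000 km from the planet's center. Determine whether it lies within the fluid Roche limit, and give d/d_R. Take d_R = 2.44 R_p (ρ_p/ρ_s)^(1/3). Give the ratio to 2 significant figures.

inside; d/d_R ≈ 0.75

d_R = 2.44 × (25000 km) × (1600/3900)^(1/3) = 45330 km
d/d_R = (34000) / (45330) = 0.75
Since d/d_R < 1, the body is inside the Roche limit.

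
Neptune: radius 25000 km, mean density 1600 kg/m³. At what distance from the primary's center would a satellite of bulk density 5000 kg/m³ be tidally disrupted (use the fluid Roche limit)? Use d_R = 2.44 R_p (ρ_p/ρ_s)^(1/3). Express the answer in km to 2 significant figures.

42000 km

d_R = 2.44 × 25000 km × (1600/5000)^(1/3)
    = 42000 km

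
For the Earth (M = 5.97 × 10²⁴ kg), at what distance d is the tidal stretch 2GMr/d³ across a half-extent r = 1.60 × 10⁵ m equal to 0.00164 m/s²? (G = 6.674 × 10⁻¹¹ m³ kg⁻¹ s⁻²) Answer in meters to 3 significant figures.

2GMr/d³ = a_tidal  ⇒  d = (2GMr / a_tidal)^(1/3)
d = (2 × 6.674×10⁻¹¹ × (5.97 × 10²⁴) × (1.60 × 10⁵) / (0.00164))^(1/3)
  = 4.27 × 10⁷ m

4.27 × 10⁷ m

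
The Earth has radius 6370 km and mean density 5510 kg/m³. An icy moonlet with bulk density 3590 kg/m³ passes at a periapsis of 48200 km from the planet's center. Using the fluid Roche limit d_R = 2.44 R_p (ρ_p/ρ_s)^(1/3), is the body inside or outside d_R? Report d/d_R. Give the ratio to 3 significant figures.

outside; d/d_R ≈ 2.69

d_R = 2.44 × (6370 km) × (5510/3590)^(1/3) = 17930 km
d/d_R = (48200) / (17930) = 2.69
Since d/d_R > 1, the body is outside the Roche limit.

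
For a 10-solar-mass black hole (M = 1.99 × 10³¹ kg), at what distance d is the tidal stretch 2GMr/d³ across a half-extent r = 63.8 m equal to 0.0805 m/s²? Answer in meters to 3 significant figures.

2GMr/d³ = a_tidal  ⇒  d = (2GMr / a_tidal)^(1/3)
d = (2 × 6.674×10⁻¹¹ × (1.99 × 10³¹) × (63.8) / (0.0805))^(1/3)
  = 1.28 × 10⁸ m

1.28 × 10⁸ m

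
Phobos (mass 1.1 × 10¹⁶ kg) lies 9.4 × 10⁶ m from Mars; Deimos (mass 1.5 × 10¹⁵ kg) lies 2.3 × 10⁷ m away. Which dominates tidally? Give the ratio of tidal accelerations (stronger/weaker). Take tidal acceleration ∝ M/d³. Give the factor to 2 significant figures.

Phobos, by a factor of ≈ 110

Compare M/d³ for the two perturbers:
Phobos: (1.1 × 10¹⁶) / (9.4 × 10⁶)³ = 1.324 × 10⁻⁵
Deimos: (1.5 × 10¹⁵) / (2.3 × 10⁷)³ = 1.233 × 10⁻⁷
Ratio (larger/smaller) = 110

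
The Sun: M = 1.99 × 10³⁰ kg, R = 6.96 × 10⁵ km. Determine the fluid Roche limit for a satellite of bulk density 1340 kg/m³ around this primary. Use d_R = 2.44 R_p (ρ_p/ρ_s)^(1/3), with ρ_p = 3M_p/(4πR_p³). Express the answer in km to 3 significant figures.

1.73 × 10⁶ km

ρ_p = 3M_p/(4πR_p³) = 3 × (1.99 × 10³⁰) / (4π × (6.96 × 10⁸ m)³) = 1410 kg/m³
d_R = 2.44 × 6.96 × 10⁵ km × (1410/1340)^(1/3)
    = 1.73 × 10⁶ km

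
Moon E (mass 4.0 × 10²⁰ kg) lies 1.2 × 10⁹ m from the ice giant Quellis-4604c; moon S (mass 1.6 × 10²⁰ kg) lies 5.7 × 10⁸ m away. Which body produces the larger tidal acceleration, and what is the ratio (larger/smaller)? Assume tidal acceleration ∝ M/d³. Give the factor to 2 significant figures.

Compare M/d³ for the two perturbers:
Moon E: (4.0 × 10²⁰) / (1.2 × 10⁹)³ = 2.315 × 10⁻⁷
Moon S: (1.6 × 10²⁰) / (5.7 × 10⁸)³ = 8.640 × 10⁻⁷
Ratio (larger/smaller) = 3.7

Moon S, by a factor of ≈ 3.7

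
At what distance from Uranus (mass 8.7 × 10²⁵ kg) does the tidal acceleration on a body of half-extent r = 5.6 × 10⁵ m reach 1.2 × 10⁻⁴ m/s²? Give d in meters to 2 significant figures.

2GMr/d³ = a_tidal  ⇒  d = (2GMr / a_tidal)^(1/3)
d = (2 × 6.674×10⁻¹¹ × (8.7 × 10²⁵) × (5.6 × 10⁵) / (1.2 × 10⁻⁴))^(1/3)
  = 3.8 × 10⁸ m

3.8 × 10⁸ m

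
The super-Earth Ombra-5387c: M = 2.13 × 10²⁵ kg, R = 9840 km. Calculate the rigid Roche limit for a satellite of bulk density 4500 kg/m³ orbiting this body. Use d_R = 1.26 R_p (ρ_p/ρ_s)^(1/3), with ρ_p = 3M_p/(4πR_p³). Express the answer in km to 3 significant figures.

13100 km

ρ_p = 3M_p/(4πR_p³) = 3 × (2.13 × 10²⁵) / (4π × (9.84 × 10⁶ m)³) = 5340 kg/m³
d_R = 1.26 × 9840 km × (5340/4500)^(1/3)
    = 13100 km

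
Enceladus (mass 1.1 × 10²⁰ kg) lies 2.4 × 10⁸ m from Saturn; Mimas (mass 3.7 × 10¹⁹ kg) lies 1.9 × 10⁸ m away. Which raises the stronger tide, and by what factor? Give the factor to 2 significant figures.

Enceladus, by a factor of ≈ 1.5

Compare M/d³ for the two perturbers:
Enceladus: (1.1 × 10²⁰) / (2.4 × 10⁸)³ = 7.957 × 10⁻⁶
Mimas: (3.7 × 10¹⁹) / (1.9 × 10⁸)³ = 5.394 × 10⁻⁶
Ratio (larger/smaller) = 1.5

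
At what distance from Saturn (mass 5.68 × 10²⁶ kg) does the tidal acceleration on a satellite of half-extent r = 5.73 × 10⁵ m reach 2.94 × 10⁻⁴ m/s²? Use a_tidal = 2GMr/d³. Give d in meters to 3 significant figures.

2GMr/d³ = a_tidal  ⇒  d = (2GMr / a_tidal)^(1/3)
d = (2 × 6.674×10⁻¹¹ × (5.68 × 10²⁶) × (5.73 × 10⁵) / (2.94 × 10⁻⁴))^(1/3)
  = 5.29 × 10⁸ m

5.29 × 10⁸ m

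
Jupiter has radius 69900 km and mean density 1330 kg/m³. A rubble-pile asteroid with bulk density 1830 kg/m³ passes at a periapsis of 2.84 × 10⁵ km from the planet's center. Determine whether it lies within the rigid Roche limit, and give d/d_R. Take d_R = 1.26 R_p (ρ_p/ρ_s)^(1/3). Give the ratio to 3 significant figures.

d_R = 1.26 × (69900 km) × (1330/1830)^(1/3) = 79190 km
d/d_R = (2.84 × 10⁵) / (79190) = 3.59
Since d/d_R > 1, the body is outside the Roche limit.

outside; d/d_R ≈ 3.59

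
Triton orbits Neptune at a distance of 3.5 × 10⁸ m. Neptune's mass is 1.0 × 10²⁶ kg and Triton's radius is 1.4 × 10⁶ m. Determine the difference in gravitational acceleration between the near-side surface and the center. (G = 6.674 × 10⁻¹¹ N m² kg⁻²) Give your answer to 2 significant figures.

Δg = 2GMr/d³
   = 2 × (6.674 × 10⁻¹¹) × (1.0 × 10²⁶) × (1.4 × 10⁶) / (3.5 × 10⁸)³
   = 4.4 × 10⁻⁴ m/s²

4.4 × 10⁻⁴ m/s²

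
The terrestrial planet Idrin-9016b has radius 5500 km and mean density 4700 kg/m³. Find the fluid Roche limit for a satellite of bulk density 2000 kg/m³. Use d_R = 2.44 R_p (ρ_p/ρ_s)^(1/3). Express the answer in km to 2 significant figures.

18000 km

d_R = 2.44 × 5500 km × (4700/2000)^(1/3)
    = 18000 km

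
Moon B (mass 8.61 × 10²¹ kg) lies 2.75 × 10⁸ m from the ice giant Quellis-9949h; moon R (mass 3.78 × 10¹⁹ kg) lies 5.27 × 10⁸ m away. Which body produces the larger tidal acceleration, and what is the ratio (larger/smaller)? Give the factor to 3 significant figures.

Moon B, by a factor of ≈ 1600

Compare M/d³ for the two perturbers:
Moon B: (8.61 × 10²¹) / (2.75 × 10⁸)³ = 4.140 × 10⁻⁴
Moon R: (3.78 × 10¹⁹) / (5.27 × 10⁸)³ = 2.583 × 10⁻⁷
Ratio (larger/smaller) = 1600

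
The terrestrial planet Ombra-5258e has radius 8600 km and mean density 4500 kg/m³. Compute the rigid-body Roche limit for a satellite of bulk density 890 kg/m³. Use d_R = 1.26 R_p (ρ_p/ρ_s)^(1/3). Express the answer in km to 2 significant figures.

19000 km

d_R = 1.26 × 8600 km × (4500/890)^(1/3)
    = 19000 km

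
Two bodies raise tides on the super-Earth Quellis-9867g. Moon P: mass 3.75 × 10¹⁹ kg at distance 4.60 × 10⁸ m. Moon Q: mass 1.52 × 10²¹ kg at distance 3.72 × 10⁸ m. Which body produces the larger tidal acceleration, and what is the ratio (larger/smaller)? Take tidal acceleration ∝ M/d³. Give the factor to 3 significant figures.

Moon Q, by a factor of ≈ 76.6

Compare M/d³ for the two perturbers:
Moon P: (3.75 × 10¹⁹) / (4.60 × 10⁸)³ = 3.853 × 10⁻⁷
Moon Q: (1.52 × 10²¹) / (3.72 × 10⁸)³ = 2.953 × 10⁻⁵
Ratio (larger/smaller) = 76.6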